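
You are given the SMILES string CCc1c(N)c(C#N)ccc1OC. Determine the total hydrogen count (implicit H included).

12

Walk through each heavy atom and fill implicit hydrogens from standard valence (C 4, N 3, O 2, S 2, halogen 1); for lowercase aromatic atoms, an aromatic c carries 1 H when it has two neighbours and 0 H with three, and aromatic n carries 0 H:
  atom 1: C, bond orders sum to 1 (valence 4) → 3 H
  atom 2: C, bond orders sum to 2 (valence 4) → 2 H
  atom 3: aromatic c, 3 neighbours → 0 H
  atom 4: aromatic c, 3 neighbours → 0 H
  atom 5: N, bond orders sum to 1 (valence 3) → 2 H
  atom 6: aromatic c, 3 neighbours → 0 H
  atom 7: C, bond orders sum to 4 (valence 4) → 0 H
  atom 8: N, bond orders sum to 3 (valence 3) → 0 H
  atom 9: aromatic c, 2 neighbours → 1 H
  atom 10: aromatic c, 2 neighbours → 1 H
  atom 11: aromatic c, 3 neighbours → 0 H
  atom 12: O, bond orders sum to 2 (valence 2) → 0 H
  atom 13: C, bond orders sum to 1 (valence 4) → 3 H
Total hydrogens: 12.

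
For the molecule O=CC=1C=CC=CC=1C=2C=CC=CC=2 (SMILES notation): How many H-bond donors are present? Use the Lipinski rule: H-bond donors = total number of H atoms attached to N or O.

Donors: find every N or O and count the H atoms it carries.
  atom 1 (O): bond orders sum to 2 → 0 H
Lipinski HBD = 0.

0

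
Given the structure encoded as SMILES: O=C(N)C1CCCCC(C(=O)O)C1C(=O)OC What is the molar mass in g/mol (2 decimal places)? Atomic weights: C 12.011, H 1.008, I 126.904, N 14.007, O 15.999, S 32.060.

243.26 g/mol

First, the molecular formula is C11H17NO5 (counting implicit H from valence).
  C: 11 × 12.011 = 132.121
  H: 17 × 1.008 = 17.136
  N: 1 × 14.007 = 14.007
  O: 5 × 15.999 = 79.995
Sum: 11×12.011 + 17×1.008 + 1×14.007 + 5×15.999 = 243.259 → 243.26 g/mol.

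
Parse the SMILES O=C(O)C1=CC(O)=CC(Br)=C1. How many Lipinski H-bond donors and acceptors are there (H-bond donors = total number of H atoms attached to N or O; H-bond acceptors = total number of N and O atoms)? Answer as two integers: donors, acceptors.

2, 3

Donors: find every N or O and count the H atoms it carries.
  atom 1 (O): bond orders sum to 2 → 0 H
  atom 3 (O): bond orders sum to 1 → 1 H
  atom 7 (O): bond orders sum to 1 → 1 H
Lipinski HBD = 2.
Acceptors: N atoms = 0, O atoms = 3 → HBA = 3.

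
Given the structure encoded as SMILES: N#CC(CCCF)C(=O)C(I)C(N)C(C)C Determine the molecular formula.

Walk through each heavy atom and fill implicit hydrogens from standard valence (C 4, N 3, O 2, S 2, halogen 1):
  atom 1: N, bond orders sum to 3 (valence 3) → 0 H
  atom 2: C, bond orders sum to 4 (valence 4) → 0 H
  atom 3: C, bond orders sum to 3 (valence 4) → 1 H
  atom 4: C, bond orders sum to 2 (valence 4) → 2 H
  atom 5: C, bond orders sum to 2 (valence 4) → 2 H
  atom 6: C, bond orders sum to 2 (valence 4) → 2 H
  atom 7: F (halogen, monovalent) → 0 H
  atom 8: C, bond orders sum to 4 (valence 4) → 0 H
  atom 9: O, bond orders sum to 2 (valence 2) → 0 H
  atom 10: C, bond orders sum to 3 (valence 4) → 1 H
  atom 11: I (halogen, monovalent) → 0 H
  atom 12: C, bond orders sum to 3 (valence 4) → 1 H
  atom 13: N, bond orders sum to 1 (valence 3) → 2 H
  atom 14: C, bond orders sum to 3 (valence 4) → 1 H
  atom 15: C, bond orders sum to 1 (valence 4) → 3 H
  atom 16: C, bond orders sum to 1 (valence 4) → 3 H
Totals → C:11, H:18, F:1, I:1, N:2, O:1.
In Hill order: C11H18FIN2O.

C11H18FIN2O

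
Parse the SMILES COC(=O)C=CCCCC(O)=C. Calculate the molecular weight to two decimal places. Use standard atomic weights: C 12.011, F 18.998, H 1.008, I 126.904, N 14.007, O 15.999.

170.21 g/mol

First, the molecular formula is C9H14O3 (counting implicit H from valence).
  C: 9 × 12.011 = 108.099
  H: 14 × 1.008 = 14.112
  O: 3 × 15.999 = 47.997
Sum: 9×12.011 + 14×1.008 + 3×15.999 = 170.208 → 170.21 g/mol.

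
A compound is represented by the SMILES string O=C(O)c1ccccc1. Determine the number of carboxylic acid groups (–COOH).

1

The carboxylic acid motif appears at heavy-atom position 2 in the SMILES.
Carboxylic acid count: 1.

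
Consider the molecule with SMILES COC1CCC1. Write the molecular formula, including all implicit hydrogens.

Walk through each heavy atom and fill implicit hydrogens from standard valence (C 4, N 3, O 2, S 2, halogen 1):
  atom 1: C, bond orders sum to 1 (valence 4) → 3 H
  atom 2: O, bond orders sum to 2 (valence 2) → 0 H
  atom 3: C, bond orders sum to 3 (valence 4) → 1 H
  atom 4: C, bond orders sum to 2 (valence 4) → 2 H
  atom 5: C, bond orders sum to 2 (valence 4) → 2 H
  atom 6: C, bond orders sum to 2 (valence 4) → 2 H
Totals → C:5, H:10, O:1.

C5H10O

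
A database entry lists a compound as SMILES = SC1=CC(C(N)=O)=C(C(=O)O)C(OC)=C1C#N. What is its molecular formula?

Walk through each heavy atom and fill implicit hydrogens from standard valence (C 4, N 3, O 2, S 2, halogen 1):
  atom 1: S, bond orders sum to 1 (valence 2) → 1 H
  atom 2: C, bond orders sum to 4 (valence 4) → 0 H
  atom 3: C, bond orders sum to 3 (valence 4) → 1 H
  atom 4: C, bond orders sum to 4 (valence 4) → 0 H
  atom 5: C, bond orders sum to 4 (valence 4) → 0 H
  atom 6: N, bond orders sum to 1 (valence 3) → 2 H
  atom 7: O, bond orders sum to 2 (valence 2) → 0 H
  atom 8: C, bond orders sum to 4 (valence 4) → 0 H
  atom 9: C, bond orders sum to 4 (valence 4) → 0 H
  atom 10: O, bond orders sum to 2 (valence 2) → 0 H
  atom 11: O, bond orders sum to 1 (valence 2) → 1 H
  atom 12: C, bond orders sum to 4 (valence 4) → 0 H
  atom 13: O, bond orders sum to 2 (valence 2) → 0 H
  atom 14: C, bond orders sum to 1 (valence 4) → 3 H
  atom 15: C, bond orders sum to 4 (valence 4) → 0 H
  atom 16: C, bond orders sum to 4 (valence 4) → 0 H
  atom 17: N, bond orders sum to 3 (valence 3) → 0 H
Totals → C:10, H:8, N:2, O:4, S:1.

C10H8N2O4S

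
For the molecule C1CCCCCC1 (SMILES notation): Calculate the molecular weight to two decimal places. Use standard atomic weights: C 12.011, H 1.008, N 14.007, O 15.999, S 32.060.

98.19 g/mol

First, the molecular formula is C7H14 (counting implicit H from valence).
  C: 7 × 12.011 = 84.077
  H: 14 × 1.008 = 14.112
Sum: 7×12.011 + 14×1.008 = 98.189 → 98.19 g/mol.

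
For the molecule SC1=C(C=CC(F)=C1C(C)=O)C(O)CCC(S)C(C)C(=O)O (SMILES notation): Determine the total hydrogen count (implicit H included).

19

Walk through each heavy atom and fill implicit hydrogens from standard valence (C 4, N 3, O 2, S 2, halogen 1):
  atom 1: S, bond orders sum to 1 (valence 2) → 1 H
  atom 2: C, bond orders sum to 4 (valence 4) → 0 H
  atom 3: C, bond orders sum to 4 (valence 4) → 0 H
  atom 4: C, bond orders sum to 3 (valence 4) → 1 H
  atom 5: C, bond orders sum to 3 (valence 4) → 1 H
  atom 6: C, bond orders sum to 4 (valence 4) → 0 H
  atom 7: F (halogen, monovalent) → 0 H
  atom 8: C, bond orders sum to 4 (valence 4) → 0 H
  atom 9: C, bond orders sum to 4 (valence 4) → 0 H
  atom 10: C, bond orders sum to 1 (valence 4) → 3 H
  atom 11: O, bond orders sum to 2 (valence 2) → 0 H
  atom 12: C, bond orders sum to 3 (valence 4) → 1 H
  atom 13: O, bond orders sum to 1 (valence 2) → 1 H
  atom 14: C, bond orders sum to 2 (valence 4) → 2 H
  atom 15: C, bond orders sum to 2 (valence 4) → 2 H
  atom 16: C, bond orders sum to 3 (valence 4) → 1 H
  atom 17: S, bond orders sum to 1 (valence 2) → 1 H
  atom 18: C, bond orders sum to 3 (valence 4) → 1 H
  atom 19: C, bond orders sum to 1 (valence 4) → 3 H
  atom 20: C, bond orders sum to 4 (valence 4) → 0 H
  atom 21: O, bond orders sum to 2 (valence 2) → 0 H
  atom 22: O, bond orders sum to 1 (valence 2) → 1 H
Total hydrogens: 19.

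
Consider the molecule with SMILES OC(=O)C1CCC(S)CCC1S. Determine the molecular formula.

Walk through each heavy atom and fill implicit hydrogens from standard valence (C 4, N 3, O 2, S 2, halogen 1):
  atom 1: O, bond orders sum to 1 (valence 2) → 1 H
  atom 2: C, bond orders sum to 4 (valence 4) → 0 H
  atom 3: O, bond orders sum to 2 (valence 2) → 0 H
  atom 4: C, bond orders sum to 3 (valence 4) → 1 H
  atom 5: C, bond orders sum to 2 (valence 4) → 2 H
  atom 6: C, bond orders sum to 2 (valence 4) → 2 H
  atom 7: C, bond orders sum to 3 (valence 4) → 1 H
  atom 8: S, bond orders sum to 1 (valence 2) → 1 H
  atom 9: C, bond orders sum to 2 (valence 4) → 2 H
  atom 10: C, bond orders sum to 2 (valence 4) → 2 H
  atom 11: C, bond orders sum to 3 (valence 4) → 1 H
  atom 12: S, bond orders sum to 1 (valence 2) → 1 H
Totals → C:8, H:14, O:2, S:2.

C8H14O2S2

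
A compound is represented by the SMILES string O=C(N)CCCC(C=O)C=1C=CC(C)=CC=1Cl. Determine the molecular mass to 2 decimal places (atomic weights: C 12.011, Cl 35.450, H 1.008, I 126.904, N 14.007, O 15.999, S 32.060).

First, the molecular formula is C13H16ClNO2 (counting implicit H from valence).
  C: 13 × 12.011 = 156.143
  Cl: 1 × 35.450 = 35.450
  H: 16 × 1.008 = 16.128
  N: 1 × 14.007 = 14.007
  O: 2 × 15.999 = 31.998
Sum: 13×12.011 + 1×35.450 + 16×1.008 + 1×14.007 + 2×15.999 = 253.726 → 253.73 g/mol.

253.73 g/mol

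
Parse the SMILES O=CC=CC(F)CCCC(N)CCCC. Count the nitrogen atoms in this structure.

Scan the SMILES for N atoms (remember two-letter symbols like Cl and Br are single atoms).
Nitrogen count: 1.

1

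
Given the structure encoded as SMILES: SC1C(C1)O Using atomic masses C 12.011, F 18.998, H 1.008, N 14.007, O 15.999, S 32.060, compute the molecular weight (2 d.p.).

First, the molecular formula is C3H6OS (counting implicit H from valence).
  C: 3 × 12.011 = 36.033
  H: 6 × 1.008 = 6.048
  O: 1 × 15.999 = 15.999
  S: 1 × 32.060 = 32.060
Sum: 3×12.011 + 6×1.008 + 1×15.999 + 1×32.060 = 90.140 → 90.14 g/mol.

90.14 g/mol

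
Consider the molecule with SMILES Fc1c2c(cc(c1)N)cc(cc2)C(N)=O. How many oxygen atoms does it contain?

1

Scan the SMILES for O atoms (remember two-letter symbols like Cl and Br are single atoms).
Oxygen count: 1.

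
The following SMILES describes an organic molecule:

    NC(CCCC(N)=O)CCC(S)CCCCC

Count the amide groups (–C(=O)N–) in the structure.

1

The amide motif appears at heavy-atom position 6 in the SMILES.
Other groups present: 1 primary amine, 1 thiol.
Amide count: 1.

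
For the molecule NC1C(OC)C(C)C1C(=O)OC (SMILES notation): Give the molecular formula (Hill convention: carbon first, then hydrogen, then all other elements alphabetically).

Walk through each heavy atom and fill implicit hydrogens from standard valence (C 4, N 3, O 2, S 2, halogen 1):
  atom 1: N, bond orders sum to 1 (valence 3) → 2 H
  atom 2: C, bond orders sum to 3 (valence 4) → 1 H
  atom 3: C, bond orders sum to 3 (valence 4) → 1 H
  atom 4: O, bond orders sum to 2 (valence 2) → 0 H
  atom 5: C, bond orders sum to 1 (valence 4) → 3 H
  atom 6: C, bond orders sum to 3 (valence 4) → 1 H
  atom 7: C, bond orders sum to 1 (valence 4) → 3 H
  atom 8: C, bond orders sum to 3 (valence 4) → 1 H
  atom 9: C, bond orders sum to 4 (valence 4) → 0 H
  atom 10: O, bond orders sum to 2 (valence 2) → 0 H
  atom 11: O, bond orders sum to 2 (valence 2) → 0 H
  atom 12: C, bond orders sum to 1 (valence 4) → 3 H
Totals → C:8, H:15, N:1, O:3.

C8H15NO3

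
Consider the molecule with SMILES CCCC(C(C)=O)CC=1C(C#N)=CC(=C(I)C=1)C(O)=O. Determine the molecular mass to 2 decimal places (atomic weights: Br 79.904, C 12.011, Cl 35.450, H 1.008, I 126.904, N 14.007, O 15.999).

385.20 g/mol

First, the molecular formula is C15H16INO3 (counting implicit H from valence).
  C: 15 × 12.011 = 180.165
  H: 16 × 1.008 = 16.128
  I: 1 × 126.904 = 126.904
  N: 1 × 14.007 = 14.007
  O: 3 × 15.999 = 47.997
Sum: 15×12.011 + 16×1.008 + 1×126.904 + 1×14.007 + 3×15.999 = 385.201 → 385.20 g/mol.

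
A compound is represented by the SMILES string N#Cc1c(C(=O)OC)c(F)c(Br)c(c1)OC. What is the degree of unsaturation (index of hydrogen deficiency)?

Molecular formula: C10H7BrFNO3.
DoU = (2C + 2 + N − H − X) / 2, where X is the halogen count and O/S are ignored.
    = (2·10 + 2 + 1 − 7 − 2) / 2 = 14 / 2 = 7.

7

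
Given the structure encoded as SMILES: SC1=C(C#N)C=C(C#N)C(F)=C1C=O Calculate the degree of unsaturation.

9

Degree of unsaturation = (number of rings) + (number of π bonds).
Ring closures in the SMILES: 1.
π bonds: 4 double bonds (each 1 DoU), 2 triple bonds (each 2 DoU) → 8 DoU from unsaturation.
Total DoU = 1 + 8 = 9.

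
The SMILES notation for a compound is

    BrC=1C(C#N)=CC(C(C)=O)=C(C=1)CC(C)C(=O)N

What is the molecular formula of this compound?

Walk through each heavy atom and fill implicit hydrogens from standard valence (C 4, N 3, O 2, S 2, halogen 1):
  atom 1: Br (halogen, monovalent) → 0 H
  atom 2: C, bond orders sum to 4 (valence 4) → 0 H
  atom 3: C, bond orders sum to 4 (valence 4) → 0 H
  atom 4: C, bond orders sum to 4 (valence 4) → 0 H
  atom 5: N, bond orders sum to 3 (valence 3) → 0 H
  atom 6: C, bond orders sum to 3 (valence 4) → 1 H
  atom 7: C, bond orders sum to 4 (valence 4) → 0 H
  atom 8: C, bond orders sum to 4 (valence 4) → 0 H
  atom 9: C, bond orders sum to 1 (valence 4) → 3 H
  atom 10: O, bond orders sum to 2 (valence 2) → 0 H
  atom 11: C, bond orders sum to 4 (valence 4) → 0 H
  atom 12: C, bond orders sum to 3 (valence 4) → 1 H
  atom 13: C, bond orders sum to 2 (valence 4) → 2 H
  atom 14: C, bond orders sum to 3 (valence 4) → 1 H
  atom 15: C, bond orders sum to 1 (valence 4) → 3 H
  atom 16: C, bond orders sum to 4 (valence 4) → 0 H
  atom 17: O, bond orders sum to 2 (valence 2) → 0 H
  atom 18: N, bond orders sum to 1 (valence 3) → 2 H
Totals → C:13, H:13, Br:1, N:2, O:2.
In Hill order: C13H13BrN2O2.

C13H13BrN2O2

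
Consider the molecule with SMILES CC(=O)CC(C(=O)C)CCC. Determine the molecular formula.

Walk through each heavy atom and fill implicit hydrogens from standard valence (C 4, N 3, O 2, S 2, halogen 1):
  atom 1: C, bond orders sum to 1 (valence 4) → 3 H
  atom 2: C, bond orders sum to 4 (valence 4) → 0 H
  atom 3: O, bond orders sum to 2 (valence 2) → 0 H
  atom 4: C, bond orders sum to 2 (valence 4) → 2 H
  atom 5: C, bond orders sum to 3 (valence 4) → 1 H
  atom 6: C, bond orders sum to 4 (valence 4) → 0 H
  atom 7: O, bond orders sum to 2 (valence 2) → 0 H
  atom 8: C, bond orders sum to 1 (valence 4) → 3 H
  atom 9: C, bond orders sum to 2 (valence 4) → 2 H
  atom 10: C, bond orders sum to 2 (valence 4) → 2 H
  atom 11: C, bond orders sum to 1 (valence 4) → 3 H
Totals → C:9, H:16, O:2.
In Hill order: C9H16O2.

C9H16O2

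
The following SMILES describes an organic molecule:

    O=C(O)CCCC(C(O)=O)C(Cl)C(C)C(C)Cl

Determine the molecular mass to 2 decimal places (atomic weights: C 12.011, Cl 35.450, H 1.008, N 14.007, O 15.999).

First, the molecular formula is C11H18Cl2O4 (counting implicit H from valence).
  C: 11 × 12.011 = 132.121
  Cl: 2 × 35.450 = 70.900
  H: 18 × 1.008 = 18.144
  O: 4 × 15.999 = 63.996
Sum: 11×12.011 + 2×35.450 + 18×1.008 + 4×15.999 = 285.161 → 285.16 g/mol.

285.16 g/mol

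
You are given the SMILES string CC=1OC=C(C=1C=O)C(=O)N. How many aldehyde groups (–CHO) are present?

The aldehyde motif appears at heavy-atom position 7 in the SMILES.
Other groups present: 1 amide.
Aldehyde count: 1.

1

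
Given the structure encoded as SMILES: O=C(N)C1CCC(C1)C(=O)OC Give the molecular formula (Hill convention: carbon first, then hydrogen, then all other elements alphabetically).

Walk through each heavy atom and fill implicit hydrogens from standard valence (C 4, N 3, O 2, S 2, halogen 1):
  atom 1: O, bond orders sum to 2 (valence 2) → 0 H
  atom 2: C, bond orders sum to 4 (valence 4) → 0 H
  atom 3: N, bond orders sum to 1 (valence 3) → 2 H
  atom 4: C, bond orders sum to 3 (valence 4) → 1 H
  atom 5: C, bond orders sum to 2 (valence 4) → 2 H
  atom 6: C, bond orders sum to 2 (valence 4) → 2 H
  atom 7: C, bond orders sum to 3 (valence 4) → 1 H
  atom 8: C, bond orders sum to 2 (valence 4) → 2 H
  atom 9: C, bond orders sum to 4 (valence 4) → 0 H
  atom 10: O, bond orders sum to 2 (valence 2) → 0 H
  atom 11: O, bond orders sum to 2 (valence 2) → 0 H
  atom 12: C, bond orders sum to 1 (valence 4) → 3 H
Totals → C:8, H:13, N:1, O:3.
In Hill order: C8H13NO3.

C8H13NO3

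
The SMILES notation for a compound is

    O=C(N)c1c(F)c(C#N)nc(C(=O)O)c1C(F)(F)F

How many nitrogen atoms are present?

3

Scan the SMILES for N atoms (remember two-letter symbols like Cl and Br are single atoms).
Nitrogen count: 3.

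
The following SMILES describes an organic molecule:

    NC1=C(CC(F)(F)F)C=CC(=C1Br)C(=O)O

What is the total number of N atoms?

1

Scan the SMILES for N atoms (remember two-letter symbols like Cl and Br are single atoms).
Nitrogen count: 1.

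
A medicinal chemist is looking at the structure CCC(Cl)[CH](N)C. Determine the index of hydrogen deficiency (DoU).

0

Degree of unsaturation = (number of rings) + (number of π bonds).
Ring closures in the SMILES: 0.
π bonds: none → 0 DoU from unsaturation.
Total DoU = 0 + 0 = 0.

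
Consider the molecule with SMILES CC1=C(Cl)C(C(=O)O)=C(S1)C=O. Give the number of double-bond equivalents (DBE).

5

Molecular formula: C7H5ClO3S.
DoU = (2C + 2 + N − H − X) / 2, where X is the halogen count and O/S are ignored.
    = (2·7 + 2 + 0 − 5 − 1) / 2 = 10 / 2 = 5.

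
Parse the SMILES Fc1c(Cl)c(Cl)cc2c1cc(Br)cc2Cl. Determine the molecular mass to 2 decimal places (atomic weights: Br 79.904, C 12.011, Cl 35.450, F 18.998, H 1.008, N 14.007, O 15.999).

328.39 g/mol

First, the molecular formula is C10H3BrCl3F (counting implicit H from valence).
  Br: 1 × 79.904 = 79.904
  C: 10 × 12.011 = 120.110
  Cl: 3 × 35.450 = 106.350
  F: 1 × 18.998 = 18.998
  H: 3 × 1.008 = 3.024
Sum: 1×79.904 + 10×12.011 + 3×35.450 + 1×18.998 + 3×1.008 = 328.386 → 328.39 g/mol.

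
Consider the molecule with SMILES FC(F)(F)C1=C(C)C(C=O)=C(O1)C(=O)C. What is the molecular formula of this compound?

Walk through each heavy atom and fill implicit hydrogens from standard valence (C 4, N 3, O 2, S 2, halogen 1):
  atom 1: F (halogen, monovalent) → 0 H
  atom 2: C, bond orders sum to 4 (valence 4) → 0 H
  atom 3: F (halogen, monovalent) → 0 H
  atom 4: F (halogen, monovalent) → 0 H
  atom 5: C, bond orders sum to 4 (valence 4) → 0 H
  atom 6: C, bond orders sum to 4 (valence 4) → 0 H
  atom 7: C, bond orders sum to 1 (valence 4) → 3 H
  atom 8: C, bond orders sum to 4 (valence 4) → 0 H
  atom 9: C, bond orders sum to 3 (valence 4) → 1 H
  atom 10: O, bond orders sum to 2 (valence 2) → 0 H
  atom 11: C, bond orders sum to 4 (valence 4) → 0 H
  atom 12: O, bond orders sum to 2 (valence 2) → 0 H
  atom 13: C, bond orders sum to 4 (valence 4) → 0 H
  atom 14: O, bond orders sum to 2 (valence 2) → 0 H
  atom 15: C, bond orders sum to 1 (valence 4) → 3 H
Totals → C:9, H:7, F:3, O:3.
In Hill order: C9H7F3O3.

C9H7F3O3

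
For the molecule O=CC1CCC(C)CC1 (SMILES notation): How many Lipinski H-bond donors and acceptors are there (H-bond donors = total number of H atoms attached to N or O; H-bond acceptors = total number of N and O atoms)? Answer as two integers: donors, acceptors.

Donors: find every N or O and count the H atoms it carries.
  atom 1 (O): bond orders sum to 2 → 0 H
Lipinski HBD = 0.
Acceptors: N atoms = 0, O atoms = 1 → HBA = 1.

0, 1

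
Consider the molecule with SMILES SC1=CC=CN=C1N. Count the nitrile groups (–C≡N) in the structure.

Scan the SMILES for the nitrile motif — none present.
Groups that are present: 1 primary amine, 1 thiol.

0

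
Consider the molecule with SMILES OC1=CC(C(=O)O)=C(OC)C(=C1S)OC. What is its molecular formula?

C9H10O5S

Walk through each heavy atom and fill implicit hydrogens from standard valence (C 4, N 3, O 2, S 2, halogen 1):
  atom 1: O, bond orders sum to 1 (valence 2) → 1 H
  atom 2: C, bond orders sum to 4 (valence 4) → 0 H
  atom 3: C, bond orders sum to 3 (valence 4) → 1 H
  atom 4: C, bond orders sum to 4 (valence 4) → 0 H
  atom 5: C, bond orders sum to 4 (valence 4) → 0 H
  atom 6: O, bond orders sum to 2 (valence 2) → 0 H
  atom 7: O, bond orders sum to 1 (valence 2) → 1 H
  atom 8: C, bond orders sum to 4 (valence 4) → 0 H
  atom 9: O, bond orders sum to 2 (valence 2) → 0 H
  atom 10: C, bond orders sum to 1 (valence 4) → 3 H
  atom 11: C, bond orders sum to 4 (valence 4) → 0 H
  atom 12: C, bond orders sum to 4 (valence 4) → 0 H
  atom 13: S, bond orders sum to 1 (valence 2) → 1 H
  atom 14: O, bond orders sum to 2 (valence 2) → 0 H
  atom 15: C, bond orders sum to 1 (valence 4) → 3 H
Totals → C:9, H:10, O:5, S:1.
In Hill order: C9H10O5S.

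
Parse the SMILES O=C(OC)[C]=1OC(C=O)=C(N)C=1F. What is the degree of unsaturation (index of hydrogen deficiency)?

Molecular formula: C7H6FNO4.
DoU = (2C + 2 + N − H − X) / 2, where X is the halogen count and O/S are ignored.
    = (2·7 + 2 + 1 − 6 − 1) / 2 = 10 / 2 = 5.

5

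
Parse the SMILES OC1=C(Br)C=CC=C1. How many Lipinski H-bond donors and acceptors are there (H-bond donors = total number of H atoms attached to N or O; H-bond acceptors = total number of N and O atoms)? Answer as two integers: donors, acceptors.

1, 1

Donors: find every N or O and count the H atoms it carries.
  atom 1 (O): bond orders sum to 1 → 1 H
Lipinski HBD = 1.
Acceptors: N atoms = 0, O atoms = 1 → HBA = 1.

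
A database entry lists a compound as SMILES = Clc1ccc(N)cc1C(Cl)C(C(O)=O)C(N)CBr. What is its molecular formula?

C11H13BrCl2N2O2

Walk through each heavy atom and fill implicit hydrogens from standard valence (C 4, N 3, O 2, S 2, halogen 1); for lowercase aromatic atoms, an aromatic c carries 1 H when it has two neighbours and 0 H with three, and aromatic n carries 0 H:
  atom 1: Cl (halogen, monovalent) → 0 H
  atom 2: aromatic c, 3 neighbours → 0 H
  atom 3: aromatic c, 2 neighbours → 1 H
  atom 4: aromatic c, 2 neighbours → 1 H
  atom 5: aromatic c, 3 neighbours → 0 H
  atom 6: N, bond orders sum to 1 (valence 3) → 2 H
  atom 7: aromatic c, 2 neighbours → 1 H
  atom 8: aromatic c, 3 neighbours → 0 H
  atom 9: C, bond orders sum to 3 (valence 4) → 1 H
  atom 10: Cl (halogen, monovalent) → 0 H
  atom 11: C, bond orders sum to 3 (valence 4) → 1 H
  atom 12: C, bond orders sum to 4 (valence 4) → 0 H
  atom 13: O, bond orders sum to 1 (valence 2) → 1 H
  atom 14: O, bond orders sum to 2 (valence 2) → 0 H
  atom 15: C, bond orders sum to 3 (valence 4) → 1 H
  atom 16: N, bond orders sum to 1 (valence 3) → 2 H
  atom 17: C, bond orders sum to 2 (valence 4) → 2 H
  atom 18: Br (halogen, monovalent) → 0 H
Totals → C:11, H:13, Br:1, Cl:2, N:2, O:2.
In Hill order: C11H13BrCl2N2O2.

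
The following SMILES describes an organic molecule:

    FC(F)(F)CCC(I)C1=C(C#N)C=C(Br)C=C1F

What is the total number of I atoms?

1

Scan the SMILES for I atoms (remember two-letter symbols like Cl and Br are single atoms).
Iodine count: 1.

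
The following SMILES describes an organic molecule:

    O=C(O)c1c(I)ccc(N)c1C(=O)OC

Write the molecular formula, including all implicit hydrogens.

Walk through each heavy atom and fill implicit hydrogens from standard valence (C 4, N 3, O 2, S 2, halogen 1); for lowercase aromatic atoms, an aromatic c carries 1 H when it has two neighbours and 0 H with three, and aromatic n carries 0 H:
  atom 1: O, bond orders sum to 2 (valence 2) → 0 H
  atom 2: C, bond orders sum to 4 (valence 4) → 0 H
  atom 3: O, bond orders sum to 1 (valence 2) → 1 H
  atom 4: aromatic c, 3 neighbours → 0 H
  atom 5: aromatic c, 3 neighbours → 0 H
  atom 6: I (halogen, monovalent) → 0 H
  atom 7: aromatic c, 2 neighbours → 1 H
  atom 8: aromatic c, 2 neighbours → 1 H
  atom 9: aromatic c, 3 neighbours → 0 H
  atom 10: N, bond orders sum to 1 (valence 3) → 2 H
  atom 11: aromatic c, 3 neighbours → 0 H
  atom 12: C, bond orders sum to 4 (valence 4) → 0 H
  atom 13: O, bond orders sum to 2 (valence 2) → 0 H
  atom 14: O, bond orders sum to 2 (valence 2) → 0 H
  atom 15: C, bond orders sum to 1 (valence 4) → 3 H
Totals → C:9, H:8, I:1, N:1, O:4.
In Hill order: C9H8INO4.

C9H8INO4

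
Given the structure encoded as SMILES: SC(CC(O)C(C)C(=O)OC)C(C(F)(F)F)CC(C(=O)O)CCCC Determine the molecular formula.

Walk through each heavy atom and fill implicit hydrogens from standard valence (C 4, N 3, O 2, S 2, halogen 1):
  atom 1: S, bond orders sum to 1 (valence 2) → 1 H
  atom 2: C, bond orders sum to 3 (valence 4) → 1 H
  atom 3: C, bond orders sum to 2 (valence 4) → 2 H
  atom 4: C, bond orders sum to 3 (valence 4) → 1 H
  atom 5: O, bond orders sum to 1 (valence 2) → 1 H
  atom 6: C, bond orders sum to 3 (valence 4) → 1 H
  atom 7: C, bond orders sum to 1 (valence 4) → 3 H
  atom 8: C, bond orders sum to 4 (valence 4) → 0 H
  atom 9: O, bond orders sum to 2 (valence 2) → 0 H
  atom 10: O, bond orders sum to 2 (valence 2) → 0 H
  atom 11: C, bond orders sum to 1 (valence 4) → 3 H
  atom 12: C, bond orders sum to 3 (valence 4) → 1 H
  atom 13: C, bond orders sum to 4 (valence 4) → 0 H
  atom 14: F (halogen, monovalent) → 0 H
  atom 15: F (halogen, monovalent) → 0 H
  atom 16: F (halogen, monovalent) → 0 H
  atom 17: C, bond orders sum to 2 (valence 4) → 2 H
  atom 18: C, bond orders sum to 3 (valence 4) → 1 H
  atom 19: C, bond orders sum to 4 (valence 4) → 0 H
  atom 20: O, bond orders sum to 2 (valence 2) → 0 H
  atom 21: O, bond orders sum to 1 (valence 2) → 1 H
  atom 22: C, bond orders sum to 2 (valence 4) → 2 H
  atom 23: C, bond orders sum to 2 (valence 4) → 2 H
  atom 24: C, bond orders sum to 2 (valence 4) → 2 H
  atom 25: C, bond orders sum to 1 (valence 4) → 3 H
Totals → C:16, H:27, F:3, O:5, S:1.
In Hill order: C16H27F3O5S.

C16H27F3O5S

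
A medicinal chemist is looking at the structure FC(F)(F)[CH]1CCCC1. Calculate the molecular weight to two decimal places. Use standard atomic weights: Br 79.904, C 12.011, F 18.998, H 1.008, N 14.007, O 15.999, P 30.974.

First, the molecular formula is C6H9F3 (counting implicit H from valence).
  C: 6 × 12.011 = 72.066
  F: 3 × 18.998 = 56.994
  H: 9 × 1.008 = 9.072
Sum: 6×12.011 + 3×18.998 + 9×1.008 = 138.132 → 138.13 g/mol.

138.13 g/mol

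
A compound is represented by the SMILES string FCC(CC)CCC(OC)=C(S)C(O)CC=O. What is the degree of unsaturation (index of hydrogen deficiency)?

2

Degree of unsaturation = (number of rings) + (number of π bonds).
Ring closures in the SMILES: 0.
π bonds: 2 double bonds (each 1 DoU) → 2 DoU from unsaturation.
Total DoU = 0 + 2 = 2.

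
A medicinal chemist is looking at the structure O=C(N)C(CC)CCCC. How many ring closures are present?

0

In SMILES, each pair of matching ring-closure digits denotes one ring-closing bond; the number of such bonds equals the number of independent rings.
Ring-closure bonds here: 0.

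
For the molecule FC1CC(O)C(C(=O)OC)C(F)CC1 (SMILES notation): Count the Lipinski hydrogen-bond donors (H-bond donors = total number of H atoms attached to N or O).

1

Donors: find every N or O and count the H atoms it carries.
  atom 5 (O): bond orders sum to 1 → 1 H
  atom 8 (O): bond orders sum to 2 → 0 H
  atom 9 (O): bond orders sum to 2 → 0 H
Lipinski HBD = 1.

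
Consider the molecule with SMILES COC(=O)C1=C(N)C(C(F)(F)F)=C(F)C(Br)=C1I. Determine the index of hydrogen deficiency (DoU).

Degree of unsaturation = (number of rings) + (number of π bonds).
Ring closures in the SMILES: 1.
π bonds: 4 double bonds (each 1 DoU) → 4 DoU from unsaturation.
Total DoU = 1 + 4 = 5.

5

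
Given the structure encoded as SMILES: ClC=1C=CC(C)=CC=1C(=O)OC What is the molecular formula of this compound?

Walk through each heavy atom and fill implicit hydrogens from standard valence (C 4, N 3, O 2, S 2, halogen 1):
  atom 1: Cl (halogen, monovalent) → 0 H
  atom 2: C, bond orders sum to 4 (valence 4) → 0 H
  atom 3: C, bond orders sum to 3 (valence 4) → 1 H
  atom 4: C, bond orders sum to 3 (valence 4) → 1 H
  atom 5: C, bond orders sum to 4 (valence 4) → 0 H
  atom 6: C, bond orders sum to 1 (valence 4) → 3 H
  atom 7: C, bond orders sum to 3 (valence 4) → 1 H
  atom 8: C, bond orders sum to 4 (valence 4) → 0 H
  atom 9: C, bond orders sum to 4 (valence 4) → 0 H
  atom 10: O, bond orders sum to 2 (valence 2) → 0 H
  atom 11: O, bond orders sum to 2 (valence 2) → 0 H
  atom 12: C, bond orders sum to 1 (valence 4) → 3 H
Totals → C:9, H:9, Cl:1, O:2.
In Hill order: C9H9ClO2.

C9H9ClO2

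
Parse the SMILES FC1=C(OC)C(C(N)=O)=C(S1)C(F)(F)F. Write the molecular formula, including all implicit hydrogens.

Walk through each heavy atom and fill implicit hydrogens from standard valence (C 4, N 3, O 2, S 2, halogen 1):
  atom 1: F (halogen, monovalent) → 0 H
  atom 2: C, bond orders sum to 4 (valence 4) → 0 H
  atom 3: C, bond orders sum to 4 (valence 4) → 0 H
  atom 4: O, bond orders sum to 2 (valence 2) → 0 H
  atom 5: C, bond orders sum to 1 (valence 4) → 3 H
  atom 6: C, bond orders sum to 4 (valence 4) → 0 H
  atom 7: C, bond orders sum to 4 (valence 4) → 0 H
  atom 8: N, bond orders sum to 1 (valence 3) → 2 H
  atom 9: O, bond orders sum to 2 (valence 2) → 0 H
  atom 10: C, bond orders sum to 4 (valence 4) → 0 H
  atom 11: S, bond orders sum to 2 (valence 2) → 0 H
  atom 12: C, bond orders sum to 4 (valence 4) → 0 H
  atom 13: F (halogen, monovalent) → 0 H
  atom 14: F (halogen, monovalent) → 0 H
  atom 15: F (halogen, monovalent) → 0 H
Totals → C:7, H:5, F:4, N:1, O:2, S:1.
In Hill order: C7H5F4NO2S.

C7H5F4NO2S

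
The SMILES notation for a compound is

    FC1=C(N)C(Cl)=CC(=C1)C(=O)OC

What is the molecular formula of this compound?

Walk through each heavy atom and fill implicit hydrogens from standard valence (C 4, N 3, O 2, S 2, halogen 1):
  atom 1: F (halogen, monovalent) → 0 H
  atom 2: C, bond orders sum to 4 (valence 4) → 0 H
  atom 3: C, bond orders sum to 4 (valence 4) → 0 H
  atom 4: N, bond orders sum to 1 (valence 3) → 2 H
  atom 5: C, bond orders sum to 4 (valence 4) → 0 H
  atom 6: Cl (halogen, monovalent) → 0 H
  atom 7: C, bond orders sum to 3 (valence 4) → 1 H
  atom 8: C, bond orders sum to 4 (valence 4) → 0 H
  atom 9: C, bond orders sum to 3 (valence 4) → 1 H
  atom 10: C, bond orders sum to 4 (valence 4) → 0 H
  atom 11: O, bond orders sum to 2 (valence 2) → 0 H
  atom 12: O, bond orders sum to 2 (valence 2) → 0 H
  atom 13: C, bond orders sum to 1 (valence 4) → 3 H
Totals → C:8, H:7, Cl:1, F:1, N:1, O:2.

C8H7ClFNO2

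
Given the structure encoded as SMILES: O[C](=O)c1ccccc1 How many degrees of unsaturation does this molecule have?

5

Molecular formula: C7H6O2.
DoU = (2C + 2 + N − H − X) / 2, where X is the halogen count and O/S are ignored.
    = (2·7 + 2 + 0 − 6 − 0) / 2 = 10 / 2 = 5.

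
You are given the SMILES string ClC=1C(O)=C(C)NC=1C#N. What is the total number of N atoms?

Scan the SMILES for N atoms (remember two-letter symbols like Cl and Br are single atoms).
Nitrogen count: 2.

2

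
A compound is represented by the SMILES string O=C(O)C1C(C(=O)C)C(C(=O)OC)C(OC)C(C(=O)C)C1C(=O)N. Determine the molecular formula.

Walk through each heavy atom and fill implicit hydrogens from standard valence (C 4, N 3, O 2, S 2, halogen 1):
  atom 1: O, bond orders sum to 2 (valence 2) → 0 H
  atom 2: C, bond orders sum to 4 (valence 4) → 0 H
  atom 3: O, bond orders sum to 1 (valence 2) → 1 H
  atom 4: C, bond orders sum to 3 (valence 4) → 1 H
  atom 5: C, bond orders sum to 3 (valence 4) → 1 H
  atom 6: C, bond orders sum to 4 (valence 4) → 0 H
  atom 7: O, bond orders sum to 2 (valence 2) → 0 H
  atom 8: C, bond orders sum to 1 (valence 4) → 3 H
  atom 9: C, bond orders sum to 3 (valence 4) → 1 H
  atom 10: C, bond orders sum to 4 (valence 4) → 0 H
  atom 11: O, bond orders sum to 2 (valence 2) → 0 H
  atom 12: O, bond orders sum to 2 (valence 2) → 0 H
  atom 13: C, bond orders sum to 1 (valence 4) → 3 H
  atom 14: C, bond orders sum to 3 (valence 4) → 1 H
  atom 15: O, bond orders sum to 2 (valence 2) → 0 H
  atom 16: C, bond orders sum to 1 (valence 4) → 3 H
  atom 17: C, bond orders sum to 3 (valence 4) → 1 H
  atom 18: C, bond orders sum to 4 (valence 4) → 0 H
  atom 19: O, bond orders sum to 2 (valence 2) → 0 H
  atom 20: C, bond orders sum to 1 (valence 4) → 3 H
  atom 21: C, bond orders sum to 3 (valence 4) → 1 H
  atom 22: C, bond orders sum to 4 (valence 4) → 0 H
  atom 23: O, bond orders sum to 2 (valence 2) → 0 H
  atom 24: N, bond orders sum to 1 (valence 3) → 2 H
Totals → C:15, H:21, N:1, O:8.

C15H21NO8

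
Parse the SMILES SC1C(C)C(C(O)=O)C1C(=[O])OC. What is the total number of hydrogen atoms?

12

Walk through each heavy atom and fill implicit hydrogens from standard valence (C 4, N 3, O 2, S 2, halogen 1):
  atom 1: S, bond orders sum to 1 (valence 2) → 1 H
  atom 2: C, bond orders sum to 3 (valence 4) → 1 H
  atom 3: C, bond orders sum to 3 (valence 4) → 1 H
  atom 4: C, bond orders sum to 1 (valence 4) → 3 H
  atom 5: C, bond orders sum to 3 (valence 4) → 1 H
  atom 6: C, bond orders sum to 4 (valence 4) → 0 H
  atom 7: O, bond orders sum to 1 (valence 2) → 1 H
  atom 8: O, bond orders sum to 2 (valence 2) → 0 H
  atom 9: C, bond orders sum to 3 (valence 4) → 1 H
  atom 10: C, bond orders sum to 4 (valence 4) → 0 H
  atom 11: O with explicit H count 0
  atom 12: O, bond orders sum to 2 (valence 2) → 0 H
  atom 13: C, bond orders sum to 1 (valence 4) → 3 H
Total hydrogens: 12.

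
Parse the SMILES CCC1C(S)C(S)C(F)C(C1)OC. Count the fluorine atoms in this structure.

1

Scan the SMILES for F atoms (remember two-letter symbols like Cl and Br are single atoms).
Fluorine count: 1.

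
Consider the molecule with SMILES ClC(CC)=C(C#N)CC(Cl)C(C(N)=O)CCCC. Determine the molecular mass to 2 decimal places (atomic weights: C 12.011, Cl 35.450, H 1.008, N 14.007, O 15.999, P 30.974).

First, the molecular formula is C13H20Cl2N2O (counting implicit H from valence).
  C: 13 × 12.011 = 156.143
  Cl: 2 × 35.450 = 70.900
  H: 20 × 1.008 = 20.160
  N: 2 × 14.007 = 28.014
  O: 1 × 15.999 = 15.999
Sum: 13×12.011 + 2×35.450 + 20×1.008 + 2×14.007 + 1×15.999 = 291.216 → 291.22 g/mol.

291.22 g/mol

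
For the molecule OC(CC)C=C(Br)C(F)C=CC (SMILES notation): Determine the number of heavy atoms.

12

Every atom symbol written in the SMILES (organic subset) is one heavy atom; implicit H are not written.
Heavy atoms by element → Br:1, C:9, F:1, O:1.
Total: 12.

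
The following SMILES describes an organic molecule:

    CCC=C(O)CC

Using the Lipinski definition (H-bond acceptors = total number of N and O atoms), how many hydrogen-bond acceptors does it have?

N atoms: 0; O atoms: 1.
Lipinski HBA = 0 + 1 = 1.

1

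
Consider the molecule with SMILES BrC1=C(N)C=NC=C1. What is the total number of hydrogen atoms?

5

Walk through each heavy atom and fill implicit hydrogens from standard valence (C 4, N 3, O 2, S 2, halogen 1):
  atom 1: Br (halogen, monovalent) → 0 H
  atom 2: C, bond orders sum to 4 (valence 4) → 0 H
  atom 3: C, bond orders sum to 4 (valence 4) → 0 H
  atom 4: N, bond orders sum to 1 (valence 3) → 2 H
  atom 5: C, bond orders sum to 3 (valence 4) → 1 H
  atom 6: N, bond orders sum to 3 (valence 3) → 0 H
  atom 7: C, bond orders sum to 3 (valence 4) → 1 H
  atom 8: C, bond orders sum to 3 (valence 4) → 1 H
Total hydrogens: 5.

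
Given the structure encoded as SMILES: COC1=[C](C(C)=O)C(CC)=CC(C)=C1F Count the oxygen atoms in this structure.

2

Scan the SMILES for O atoms (remember two-letter symbols like Cl and Br are single atoms).
Oxygen count: 2.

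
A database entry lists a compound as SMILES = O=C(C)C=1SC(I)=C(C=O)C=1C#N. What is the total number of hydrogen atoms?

Walk through each heavy atom and fill implicit hydrogens from standard valence (C 4, N 3, O 2, S 2, halogen 1):
  atom 1: O, bond orders sum to 2 (valence 2) → 0 H
  atom 2: C, bond orders sum to 4 (valence 4) → 0 H
  atom 3: C, bond orders sum to 1 (valence 4) → 3 H
  atom 4: C, bond orders sum to 4 (valence 4) → 0 H
  atom 5: S, bond orders sum to 2 (valence 2) → 0 H
  atom 6: C, bond orders sum to 4 (valence 4) → 0 H
  atom 7: I (halogen, monovalent) → 0 H
  atom 8: C, bond orders sum to 4 (valence 4) → 0 H
  atom 9: C, bond orders sum to 3 (valence 4) → 1 H
  atom 10: O, bond orders sum to 2 (valence 2) → 0 H
  atom 11: C, bond orders sum to 4 (valence 4) → 0 H
  atom 12: C, bond orders sum to 4 (valence 4) → 0 H
  atom 13: N, bond orders sum to 3 (valence 3) → 0 H
Total hydrogens: 4.

4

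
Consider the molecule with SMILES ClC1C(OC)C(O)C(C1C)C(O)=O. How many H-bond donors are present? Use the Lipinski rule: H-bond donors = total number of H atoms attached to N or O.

2

Donors: find every N or O and count the H atoms it carries.
  atom 4 (O): bond orders sum to 2 → 0 H
  atom 7 (O): bond orders sum to 1 → 1 H
  atom 12 (O): bond orders sum to 1 → 1 H
  atom 13 (O): bond orders sum to 2 → 0 H
Lipinski HBD = 2.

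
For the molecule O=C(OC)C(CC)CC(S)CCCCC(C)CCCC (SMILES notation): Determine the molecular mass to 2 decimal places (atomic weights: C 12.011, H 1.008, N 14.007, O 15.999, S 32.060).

302.52 g/mol

First, the molecular formula is C17H34O2S (counting implicit H from valence).
  C: 17 × 12.011 = 204.187
  H: 34 × 1.008 = 34.272
  O: 2 × 15.999 = 31.998
  S: 1 × 32.060 = 32.060
Sum: 17×12.011 + 34×1.008 + 2×15.999 + 1×32.060 = 302.517 → 302.52 g/mol.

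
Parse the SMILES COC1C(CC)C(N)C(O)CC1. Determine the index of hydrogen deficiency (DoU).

Degree of unsaturation = (number of rings) + (number of π bonds).
Ring closures in the SMILES: 1.
π bonds: none → 0 DoU from unsaturation.
Total DoU = 1 + 0 = 1.

1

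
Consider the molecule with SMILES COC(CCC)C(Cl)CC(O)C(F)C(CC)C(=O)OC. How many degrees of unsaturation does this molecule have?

1

Degree of unsaturation = (number of rings) + (number of π bonds).
Ring closures in the SMILES: 0.
π bonds: 1 double bond (each 1 DoU) → 1 DoU from unsaturation.
Total DoU = 0 + 1 = 1.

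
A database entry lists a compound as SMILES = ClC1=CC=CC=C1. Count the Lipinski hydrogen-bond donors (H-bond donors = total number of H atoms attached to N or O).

Donors: find every N or O and count the H atoms it carries.
  (no N or O atoms present)
Lipinski HBD = 0.

0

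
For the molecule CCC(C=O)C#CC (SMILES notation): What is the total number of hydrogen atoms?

10

Walk through each heavy atom and fill implicit hydrogens from standard valence (C 4, N 3, O 2, S 2, halogen 1):
  atom 1: C, bond orders sum to 1 (valence 4) → 3 H
  atom 2: C, bond orders sum to 2 (valence 4) → 2 H
  atom 3: C, bond orders sum to 3 (valence 4) → 1 H
  atom 4: C, bond orders sum to 3 (valence 4) → 1 H
  atom 5: O, bond orders sum to 2 (valence 2) → 0 H
  atom 6: C, bond orders sum to 4 (valence 4) → 0 H
  atom 7: C, bond orders sum to 4 (valence 4) → 0 H
  atom 8: C, bond orders sum to 1 (valence 4) → 3 H
Total hydrogens: 10.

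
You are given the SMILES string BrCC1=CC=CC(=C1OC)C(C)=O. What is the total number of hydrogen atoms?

11

Walk through each heavy atom and fill implicit hydrogens from standard valence (C 4, N 3, O 2, S 2, halogen 1):
  atom 1: Br (halogen, monovalent) → 0 H
  atom 2: C, bond orders sum to 2 (valence 4) → 2 H
  atom 3: C, bond orders sum to 4 (valence 4) → 0 H
  atom 4: C, bond orders sum to 3 (valence 4) → 1 H
  atom 5: C, bond orders sum to 3 (valence 4) → 1 H
  atom 6: C, bond orders sum to 3 (valence 4) → 1 H
  atom 7: C, bond orders sum to 4 (valence 4) → 0 H
  atom 8: C, bond orders sum to 4 (valence 4) → 0 H
  atom 9: O, bond orders sum to 2 (valence 2) → 0 H
  atom 10: C, bond orders sum to 1 (valence 4) → 3 H
  atom 11: C, bond orders sum to 4 (valence 4) → 0 H
  atom 12: C, bond orders sum to 1 (valence 4) → 3 H
  atom 13: O, bond orders sum to 2 (valence 2) → 0 H
Total hydrogens: 11.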